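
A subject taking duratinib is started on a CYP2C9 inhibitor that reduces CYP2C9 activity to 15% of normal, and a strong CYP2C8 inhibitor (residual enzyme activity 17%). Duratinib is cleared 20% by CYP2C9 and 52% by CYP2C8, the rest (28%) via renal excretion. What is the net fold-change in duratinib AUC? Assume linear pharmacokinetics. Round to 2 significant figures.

CYP2C9: 0.2 × 0.15 = 0.03
CYP2C8: 0.52 × 0.17 = 0.0884
Other: 0.28 (unchanged)
Relative clearance = 0.03 + 0.0884 + 0.28 = 0.3984.
Net AUC ratio = 1 / 0.3984 = 2.5.

2.5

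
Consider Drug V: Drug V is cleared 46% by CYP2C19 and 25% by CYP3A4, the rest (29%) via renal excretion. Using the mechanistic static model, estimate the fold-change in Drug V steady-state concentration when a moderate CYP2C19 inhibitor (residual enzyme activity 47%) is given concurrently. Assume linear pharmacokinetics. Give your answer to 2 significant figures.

The CYP2C19 pathway (46% of clearance) drops to 0.47× activity: 0.46 × 0.47 = 0.2162.
CYP3A4 (25%) and the residual 29% are unaffected.
Relative clearance = 0.2162 + 0.25 + 0.29 = 0.7562.
Since steady-state concentration ∝ 1/CL, the ratio is 1 / 0.7562 = 1.3.

1.3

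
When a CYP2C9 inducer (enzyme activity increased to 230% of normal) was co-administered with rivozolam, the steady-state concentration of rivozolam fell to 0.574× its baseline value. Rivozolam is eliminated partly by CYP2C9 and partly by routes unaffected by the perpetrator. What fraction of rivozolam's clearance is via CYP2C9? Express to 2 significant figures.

0.57

Let x = fm,CYP2C9. Because steady-state concentration ∝ 1/CL, relative clearance rose to 1/0.574 = 1.742.
Setting x·2.3 + (1 − x) = 1.742 and solving: x = (1.742 − 1)/(2.3 − 1) = 0.57.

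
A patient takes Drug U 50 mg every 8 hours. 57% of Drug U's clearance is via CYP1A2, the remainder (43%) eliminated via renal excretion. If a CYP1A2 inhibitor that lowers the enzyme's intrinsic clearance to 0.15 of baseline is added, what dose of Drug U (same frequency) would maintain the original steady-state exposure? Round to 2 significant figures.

CYP1A2: 0.57 × 0.15 = 0.0855
Other: 0.43 (unchanged)
New clearance relative to baseline: 0.0855 + 0.43 = 0.5155.
Css,avg = (dose rate)/CL, so holding Css fixed requires dose ∝ CL: 50 × 0.5155 = 26 mg.

26 mg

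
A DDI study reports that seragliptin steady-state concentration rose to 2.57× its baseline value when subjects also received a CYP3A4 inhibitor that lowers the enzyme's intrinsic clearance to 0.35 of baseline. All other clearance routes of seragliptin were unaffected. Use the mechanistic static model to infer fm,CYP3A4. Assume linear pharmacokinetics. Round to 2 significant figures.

0.94

Call the CYP3A4 fraction fm. After the interaction, CL_new/CL_old = fm × 0.35 + (1 − fm).
Steady-state concentration ratio = 1 / (new CL fraction), so new CL fraction = 1 / 2.57 = 0.3891.
fm × 0.35 + 1 − fm = 0.3891  ⇒  fm × (0.35 − 1) = −0.6109  ⇒  fm = 0.94.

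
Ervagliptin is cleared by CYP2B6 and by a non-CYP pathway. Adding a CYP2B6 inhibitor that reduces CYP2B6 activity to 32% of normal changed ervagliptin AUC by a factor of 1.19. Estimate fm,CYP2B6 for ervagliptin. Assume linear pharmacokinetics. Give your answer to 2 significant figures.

0.23

CL'/CL = 1 / 1.19 = 0.8403
0.32·fm + (1 − fm) = 0.8403
fm = (0.8403 − 1) / (0.32 − 1) = 0.23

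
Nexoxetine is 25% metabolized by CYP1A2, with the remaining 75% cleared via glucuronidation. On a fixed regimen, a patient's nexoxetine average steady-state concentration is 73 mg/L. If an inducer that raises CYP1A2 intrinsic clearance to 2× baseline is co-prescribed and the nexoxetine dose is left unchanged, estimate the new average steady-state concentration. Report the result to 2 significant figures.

CYP1A2: 0.25 × 2 = 0.5
Other: 0.75 (unchanged)
Relative clearance = 0.5 + 0.75 = 1.25.
With dosing unchanged, average steady-state concentration scales as 1/CL: 73 / 1.25 = 58 mg/L.

58 mg/L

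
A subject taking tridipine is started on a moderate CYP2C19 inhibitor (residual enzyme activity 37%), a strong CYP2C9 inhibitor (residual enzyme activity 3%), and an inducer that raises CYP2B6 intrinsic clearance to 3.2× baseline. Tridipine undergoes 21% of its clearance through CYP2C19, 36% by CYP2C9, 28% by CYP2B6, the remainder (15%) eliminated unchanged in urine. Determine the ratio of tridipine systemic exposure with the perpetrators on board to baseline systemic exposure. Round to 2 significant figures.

0.88

The CYP2C19 pathway (21% of clearance) drops to 0.37× activity: 0.21 × 0.37 = 0.0777.
The CYP2C9 pathway (36% of clearance) is reduced to 0.03× activity: 0.36 × 0.03 = 0.0108.
The CYP2B6 pathway (28% of clearance) increases to 3.2× activity: 0.28 × 3.2 = 0.896.
Non-CYP routes (15%) are unchanged.
Relative clearance = 0.0777 + 0.0108 + 0.896 + 0.15 = 1.1345.
Systemic exposure ∝ 1/CL: fold-change = 1 / 1.1345 = 0.88.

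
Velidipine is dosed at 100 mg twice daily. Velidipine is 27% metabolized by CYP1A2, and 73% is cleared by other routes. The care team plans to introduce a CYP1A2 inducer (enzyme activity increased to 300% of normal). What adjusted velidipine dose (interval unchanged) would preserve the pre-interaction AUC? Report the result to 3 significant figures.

154 mg

The CYP1A2 pathway (27% of clearance) increases to 3× activity: 0.27 × 3 = 0.81.
The remaining 73% of clearance is unaffected.
CL_new/CL_old = 0.81 + 0.73 = 1.54.
Css,avg = (dose rate)/CL, so holding Css fixed requires dose ∝ CL: 100 × 1.54 = 154 mg.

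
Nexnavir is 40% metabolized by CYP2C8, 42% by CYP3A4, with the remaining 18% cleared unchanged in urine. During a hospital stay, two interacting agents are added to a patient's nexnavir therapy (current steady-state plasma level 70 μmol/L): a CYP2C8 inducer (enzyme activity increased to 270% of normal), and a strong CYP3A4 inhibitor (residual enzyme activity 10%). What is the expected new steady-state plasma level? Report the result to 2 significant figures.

The CYP2C8 pathway (40% of clearance) rises to 2.7× activity: 0.4 × 2.7 = 1.08.
The CYP3A4 pathway (42% of clearance) falls to 0.1× activity: 0.42 × 0.1 = 0.042.
The remaining 18% of clearance is unaffected.
New clearance relative to baseline: 1.08 + 0.042 + 0.18 = 1.302.
Dividing the baseline by the relative clearance: 70 / 1.302 = 54 μmol/L.

54 μmol/L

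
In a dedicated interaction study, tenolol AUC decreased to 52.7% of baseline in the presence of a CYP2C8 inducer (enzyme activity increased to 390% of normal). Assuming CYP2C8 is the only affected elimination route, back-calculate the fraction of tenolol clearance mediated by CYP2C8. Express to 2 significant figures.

0.31

Let x = fm,CYP2C8. Because AUC ∝ 1/CL, relative clearance rose to 1/0.527 = 1.898.
Setting x·3.9 + (1 − x) = 1.898 and solving: x = (1.898 − 1)/(3.9 − 1) = 0.31.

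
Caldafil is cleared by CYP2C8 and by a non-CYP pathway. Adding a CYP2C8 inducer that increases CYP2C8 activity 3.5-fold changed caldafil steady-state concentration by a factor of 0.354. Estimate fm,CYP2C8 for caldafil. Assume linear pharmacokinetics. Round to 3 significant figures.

Call the CYP2C8 fraction fm. After the interaction, CL_new/CL_old = fm × 3.5 + (1 − fm).
Steady-state concentration ratio = 1 / (new CL fraction), so new CL fraction = 1 / 0.354 = 2.825.
fm × 3.5 + 1 − fm = 2.825  ⇒  fm × (3.5 − 1) = 1.825  ⇒  fm = 0.730.

0.730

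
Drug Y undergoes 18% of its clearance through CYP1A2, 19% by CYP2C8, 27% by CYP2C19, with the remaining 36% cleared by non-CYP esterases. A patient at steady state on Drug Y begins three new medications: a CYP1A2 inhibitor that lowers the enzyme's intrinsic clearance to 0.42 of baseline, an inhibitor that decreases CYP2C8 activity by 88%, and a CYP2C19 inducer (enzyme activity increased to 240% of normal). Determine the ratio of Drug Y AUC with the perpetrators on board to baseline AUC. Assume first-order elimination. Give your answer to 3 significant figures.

The CYP1A2 pathway (18% of clearance) drops to 0.42× activity: 0.18 × 0.42 = 0.0756.
The CYP2C8 pathway (19% of clearance) falls to 0.12× activity: 0.19 × 0.12 = 0.0228.
The CYP2C19 pathway (27% of clearance) increases to 2.4× activity: 0.27 × 2.4 = 0.648.
The remaining 36% of clearance is unaffected.
CL_new/CL_old = 0.0756 + 0.0228 + 0.648 + 0.36 = 1.1064.
AUC ∝ 1/CL: fold-change = 1 / 1.1064 = 0.904.

0.904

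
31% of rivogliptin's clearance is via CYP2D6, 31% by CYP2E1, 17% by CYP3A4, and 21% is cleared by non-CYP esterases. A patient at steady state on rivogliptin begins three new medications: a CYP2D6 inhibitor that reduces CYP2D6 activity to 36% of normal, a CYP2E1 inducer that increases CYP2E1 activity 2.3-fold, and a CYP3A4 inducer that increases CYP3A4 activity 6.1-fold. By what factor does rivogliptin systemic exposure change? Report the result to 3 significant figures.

0.483

CYP2D6: 0.31 × 0.36 = 0.1116
CYP2E1: 0.31 × 2.3 = 0.713
CYP3A4: 0.17 × 6.1 = 1.037
Other: 0.21 (unchanged)
Relative clearance = 0.1116 + 0.713 + 1.037 + 0.21 = 2.0716.
Because systemic exposure varies inversely with clearance, the combined effect is 1 / 2.0716 = 0.483.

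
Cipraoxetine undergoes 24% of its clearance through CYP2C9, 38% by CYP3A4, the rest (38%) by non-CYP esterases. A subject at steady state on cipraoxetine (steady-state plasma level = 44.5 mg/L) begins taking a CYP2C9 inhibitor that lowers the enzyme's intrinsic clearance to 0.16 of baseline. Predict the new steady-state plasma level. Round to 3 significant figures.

55.7 mg/L

The CYP2C9 pathway (24% of clearance) drops to 0.16× activity: 0.24 × 0.16 = 0.0384.
CYP3A4 (38%) and the residual 38% are unaffected.
Relative clearance = 0.0384 + 0.38 + 0.38 = 0.7984.
New steady-state plasma level = baseline ÷ relative clearance = 44.5 / 0.7984 = 55.7 mg/L.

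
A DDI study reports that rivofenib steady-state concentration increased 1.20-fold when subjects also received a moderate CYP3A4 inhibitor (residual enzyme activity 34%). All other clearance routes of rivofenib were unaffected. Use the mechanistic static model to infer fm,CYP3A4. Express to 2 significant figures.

0.25

Let x = fm,CYP3A4. Because steady-state concentration ∝ 1/CL, relative clearance fell to 1/1.20 = 0.8333.
Only the CYP3A4 route changed, so 0.8333 = x·0.34 + (1 − x), giving x = 0.25.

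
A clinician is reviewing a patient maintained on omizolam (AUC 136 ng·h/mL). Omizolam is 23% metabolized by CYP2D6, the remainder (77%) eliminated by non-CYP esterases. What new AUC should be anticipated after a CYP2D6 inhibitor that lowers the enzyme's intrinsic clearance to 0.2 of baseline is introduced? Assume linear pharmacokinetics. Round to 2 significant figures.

CYP2D6: 0.23 × 0.2 = 0.046
Other: 0.77 (unchanged)
New clearance relative to baseline: 0.046 + 0.77 = 0.816.
New AUC = baseline ÷ relative clearance = 136 / 0.816 = 1.7 × 10² ng·h/mL.

1.7 × 10² ng·h/mL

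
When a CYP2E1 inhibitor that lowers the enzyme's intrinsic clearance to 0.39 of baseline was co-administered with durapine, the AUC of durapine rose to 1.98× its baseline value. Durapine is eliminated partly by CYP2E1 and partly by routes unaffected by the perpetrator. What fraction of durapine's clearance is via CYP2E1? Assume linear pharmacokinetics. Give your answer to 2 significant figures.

0.81

CL'/CL = 1 / 1.98 = 0.5051
0.39·fm + (1 − fm) = 0.5051
fm = (0.5051 − 1) / (0.39 − 1) = 0.81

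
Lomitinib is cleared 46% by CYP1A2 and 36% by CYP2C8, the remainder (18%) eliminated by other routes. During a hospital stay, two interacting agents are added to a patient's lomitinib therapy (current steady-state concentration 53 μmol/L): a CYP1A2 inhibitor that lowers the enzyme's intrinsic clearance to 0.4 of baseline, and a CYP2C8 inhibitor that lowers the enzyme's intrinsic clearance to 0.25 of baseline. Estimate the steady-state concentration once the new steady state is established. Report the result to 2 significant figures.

1.2 × 10² μmol/L

CYP1A2: 0.46 × 0.4 = 0.184
CYP2C8: 0.36 × 0.25 = 0.09
Other: 0.18 (unchanged)
Relative clearance = 0.184 + 0.09 + 0.18 = 0.454.
New steady-state concentration = 53 / 0.454 = 1.2 × 10² μmol/L (concentration scales inversely with clearance).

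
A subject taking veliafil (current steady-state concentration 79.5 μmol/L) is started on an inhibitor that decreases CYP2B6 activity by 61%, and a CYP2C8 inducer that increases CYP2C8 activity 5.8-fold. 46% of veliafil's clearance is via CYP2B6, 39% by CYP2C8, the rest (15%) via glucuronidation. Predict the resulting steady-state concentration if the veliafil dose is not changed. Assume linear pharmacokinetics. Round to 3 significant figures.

30.7 μmol/L

The CYP2B6 pathway (46% of clearance) is reduced to 0.39× activity: 0.46 × 0.39 = 0.1794.
The CYP2C8 pathway (39% of clearance) increases to 5.8× activity: 0.39 × 5.8 = 2.262.
The remaining 15% of clearance is unaffected.
Relative clearance = 0.1794 + 2.262 + 0.15 = 2.5914.
Dividing the baseline by the relative clearance: 79.5 / 2.5914 = 30.7 μmol/L.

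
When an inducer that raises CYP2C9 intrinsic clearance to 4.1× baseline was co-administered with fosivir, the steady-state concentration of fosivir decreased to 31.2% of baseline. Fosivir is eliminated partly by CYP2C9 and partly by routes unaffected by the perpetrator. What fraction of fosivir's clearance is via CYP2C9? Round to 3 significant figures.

0.711

CL'/CL = 1 / 0.312 = 3.205
4.1·fm + (1 − fm) = 3.205
fm = (3.205 − 1) / (4.1 − 1) = 0.711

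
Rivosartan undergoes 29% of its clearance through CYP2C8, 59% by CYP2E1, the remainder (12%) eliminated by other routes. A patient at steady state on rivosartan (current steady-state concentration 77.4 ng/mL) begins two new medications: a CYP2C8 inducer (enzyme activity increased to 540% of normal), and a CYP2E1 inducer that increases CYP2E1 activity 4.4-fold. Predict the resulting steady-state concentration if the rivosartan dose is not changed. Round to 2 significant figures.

18 ng/mL

CYP2C8: 0.29 × 5.4 = 1.566
CYP2E1: 0.59 × 4.4 = 2.596
Other: 0.12 (unchanged)
Relative clearance = 1.566 + 2.596 + 0.12 = 4.282.
Steady-state concentration ∝ 1/CL: new value = 77.4 / 4.282 = 18 ng/mL.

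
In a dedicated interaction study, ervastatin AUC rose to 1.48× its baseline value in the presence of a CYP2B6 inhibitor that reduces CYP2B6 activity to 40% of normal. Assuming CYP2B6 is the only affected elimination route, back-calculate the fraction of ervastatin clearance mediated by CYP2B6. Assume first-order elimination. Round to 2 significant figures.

Write x for the fraction cleared via CYP2B6. The observed AUC change means clearance fell to 1/1.48 = 0.6757 of baseline.
Only the CYP2B6 route changed, so 0.6757 = x·0.4 + (1 − x), giving x = 0.54.

0.54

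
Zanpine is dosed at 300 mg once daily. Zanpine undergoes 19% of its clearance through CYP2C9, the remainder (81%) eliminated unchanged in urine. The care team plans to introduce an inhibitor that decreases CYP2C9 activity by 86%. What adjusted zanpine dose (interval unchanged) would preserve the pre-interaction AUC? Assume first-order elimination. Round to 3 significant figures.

251 mg

CYP2C9: 0.19 × 0.14 = 0.0266
Other: 0.81 (unchanged)
New clearance relative to baseline: 0.0266 + 0.81 = 0.8366.
Css,avg = (dose rate)/CL, so holding Css fixed requires dose ∝ CL: 300 × 0.8366 = 251 mg.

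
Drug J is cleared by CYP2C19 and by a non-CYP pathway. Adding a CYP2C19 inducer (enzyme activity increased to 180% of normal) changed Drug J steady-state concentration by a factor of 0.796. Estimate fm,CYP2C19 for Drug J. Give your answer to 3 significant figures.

0.320

Let x = fm,CYP2C19. Because steady-state concentration ∝ 1/CL, relative clearance rose to 1/0.796 = 1.256.
Setting x·1.8 + (1 − x) = 1.256 and solving: x = (1.256 − 1)/(1.8 − 1) = 0.320.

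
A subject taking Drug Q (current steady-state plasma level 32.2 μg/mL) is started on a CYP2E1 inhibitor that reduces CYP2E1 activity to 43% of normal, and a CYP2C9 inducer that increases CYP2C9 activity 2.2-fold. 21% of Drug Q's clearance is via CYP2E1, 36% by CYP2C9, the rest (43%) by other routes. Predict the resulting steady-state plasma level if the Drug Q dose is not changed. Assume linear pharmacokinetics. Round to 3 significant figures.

24.5 μg/mL

The CYP2E1 pathway (21% of clearance) drops to 0.43× activity: 0.21 × 0.43 = 0.0903.
The CYP2C9 pathway (36% of clearance) rises to 2.2× activity: 0.36 × 2.2 = 0.792.
The remaining 43% of clearance is unaffected.
CL_new/CL_old = 0.0903 + 0.792 + 0.43 = 1.3123.
Steady-state plasma level ∝ 1/CL: new value = 32.2 / 1.3123 = 24.5 μg/mL.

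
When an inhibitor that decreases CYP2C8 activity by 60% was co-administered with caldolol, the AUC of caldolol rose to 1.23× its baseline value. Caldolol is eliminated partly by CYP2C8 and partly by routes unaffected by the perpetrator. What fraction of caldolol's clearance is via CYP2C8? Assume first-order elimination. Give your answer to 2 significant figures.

0.31

Let fm be the CYP2C8 fraction. New clearance relative to baseline = fm × 0.4 + (1 − fm).
AUC ratio = 1 / (new CL fraction), so new CL fraction = 1 / 1.23 = 0.813.
fm × 0.4 + 1 − fm = 0.813  ⇒  fm × (0.4 − 1) = −0.187  ⇒  fm = 0.31.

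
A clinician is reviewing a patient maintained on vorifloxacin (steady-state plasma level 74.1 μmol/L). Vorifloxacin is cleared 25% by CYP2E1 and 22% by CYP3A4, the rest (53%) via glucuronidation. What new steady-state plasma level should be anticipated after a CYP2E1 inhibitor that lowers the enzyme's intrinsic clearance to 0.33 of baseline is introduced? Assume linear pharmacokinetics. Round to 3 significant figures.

The CYP2E1 pathway (25% of clearance) falls to 0.33× activity: 0.25 × 0.33 = 0.0825.
CYP3A4 (22%) and the residual 53% are unaffected.
Relative clearance = 0.0825 + 0.22 + 0.53 = 0.8325.
With dosing unchanged, steady-state plasma level scales as 1/CL: 74.1 / 0.8325 = 89.0 μmol/L.

89.0 μmol/L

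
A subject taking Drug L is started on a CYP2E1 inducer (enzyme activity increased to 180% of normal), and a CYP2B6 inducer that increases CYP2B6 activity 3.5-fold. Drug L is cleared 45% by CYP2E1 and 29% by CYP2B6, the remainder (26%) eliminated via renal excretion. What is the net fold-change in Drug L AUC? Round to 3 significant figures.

CYP2E1: 0.45 × 1.8 = 0.81
CYP2B6: 0.29 × 3.5 = 1.015
Other: 0.26 (unchanged)
CL_new/CL_old = 0.81 + 1.015 + 0.26 = 2.085.
Because AUC varies inversely with clearance, the combined effect is 1 / 2.085 = 0.480.

0.480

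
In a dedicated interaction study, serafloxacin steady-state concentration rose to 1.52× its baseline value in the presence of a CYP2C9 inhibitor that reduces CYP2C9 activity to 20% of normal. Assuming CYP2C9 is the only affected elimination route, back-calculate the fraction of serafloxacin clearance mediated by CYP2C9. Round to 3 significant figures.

0.428

CL'/CL = 1 / 1.52 = 0.6579
0.2·fm + (1 − fm) = 0.6579
fm = (0.6579 − 1) / (0.2 − 1) = 0.428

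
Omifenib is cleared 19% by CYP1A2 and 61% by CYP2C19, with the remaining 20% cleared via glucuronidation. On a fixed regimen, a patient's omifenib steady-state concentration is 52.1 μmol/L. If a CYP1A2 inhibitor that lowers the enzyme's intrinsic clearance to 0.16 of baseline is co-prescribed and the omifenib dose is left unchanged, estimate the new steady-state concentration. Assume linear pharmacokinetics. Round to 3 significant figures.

CYP1A2: 0.19 × 0.16 = 0.0304
CYP2C19: 0.61 (unchanged)
Other: 0.2 (unchanged)
New clearance relative to baseline: 0.0304 + 0.61 + 0.2 = 0.8404.
Steady-state concentration ∝ 1/CL, so new value = 52.1 / 0.8404 = 62.0 μmol/L.

62.0 μmol/L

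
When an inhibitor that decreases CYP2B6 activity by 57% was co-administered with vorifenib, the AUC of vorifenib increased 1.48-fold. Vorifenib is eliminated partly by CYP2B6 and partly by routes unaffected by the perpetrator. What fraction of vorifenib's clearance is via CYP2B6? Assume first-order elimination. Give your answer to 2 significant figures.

0.57

Write x for the fraction cleared via CYP2B6. The observed AUC change means clearance fell to 1/1.48 = 0.6757 of baseline.
Setting x·0.43 + (1 − x) = 0.6757 and solving: x = (0.6757 − 1)/(0.43 − 1) = 0.57.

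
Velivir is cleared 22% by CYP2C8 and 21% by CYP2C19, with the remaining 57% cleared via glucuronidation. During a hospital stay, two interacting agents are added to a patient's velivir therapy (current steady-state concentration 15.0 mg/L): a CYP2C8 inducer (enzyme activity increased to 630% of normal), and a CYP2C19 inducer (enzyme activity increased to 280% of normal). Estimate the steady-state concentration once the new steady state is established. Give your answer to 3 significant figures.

The CYP2C8 pathway (22% of clearance) increases to 6.3× activity: 0.22 × 6.3 = 1.386.
The CYP2C19 pathway (21% of clearance) increases to 2.8× activity: 0.21 × 2.8 = 0.588.
Non-CYP routes (57%) are unchanged.
New clearance relative to baseline: 1.386 + 0.588 + 0.57 = 2.544.
New steady-state concentration = 15.0 / 2.544 = 5.90 mg/L (concentration scales inversely with clearance).

5.90 mg/L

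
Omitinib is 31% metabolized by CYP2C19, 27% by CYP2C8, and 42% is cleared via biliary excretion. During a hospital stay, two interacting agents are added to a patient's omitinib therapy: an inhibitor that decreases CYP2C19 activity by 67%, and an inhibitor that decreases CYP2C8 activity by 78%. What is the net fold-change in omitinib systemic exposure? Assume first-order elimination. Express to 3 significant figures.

CYP2C19: 0.31 × 0.33 = 0.1023
CYP2C8: 0.27 × 0.22 = 0.0594
Other: 0.42 (unchanged)
New clearance relative to baseline: 0.1023 + 0.0594 + 0.42 = 0.5817.
Systemic exposure ∝ 1/CL: fold-change = 1 / 0.5817 = 1.72.

1.72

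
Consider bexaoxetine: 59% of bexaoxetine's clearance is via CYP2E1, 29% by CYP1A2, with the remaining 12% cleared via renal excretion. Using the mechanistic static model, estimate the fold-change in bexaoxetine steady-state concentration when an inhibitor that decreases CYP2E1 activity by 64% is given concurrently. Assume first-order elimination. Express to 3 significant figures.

1.61

CYP2E1: 0.59 × 0.36 = 0.2124
CYP1A2: 0.29 (unchanged)
Other: 0.12 (unchanged)
Relative clearance = 0.2124 + 0.29 + 0.12 = 0.6224.
Steady-state concentration is inversely proportional to clearance, so the fold-change is 1 / 0.6224 = 1.61.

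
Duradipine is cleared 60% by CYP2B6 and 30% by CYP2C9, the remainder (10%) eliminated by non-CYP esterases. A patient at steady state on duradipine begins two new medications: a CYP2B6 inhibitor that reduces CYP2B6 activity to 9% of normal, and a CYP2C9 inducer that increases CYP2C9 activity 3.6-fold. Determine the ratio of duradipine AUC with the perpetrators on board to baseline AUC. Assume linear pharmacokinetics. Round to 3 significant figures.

CYP2B6: 0.6 × 0.09 = 0.054
CYP2C9: 0.3 × 3.6 = 1.08
Other: 0.1 (unchanged)
Relative clearance = 0.054 + 1.08 + 0.1 = 1.234.
Net AUC ratio = 1 / 1.234 = 0.810.

0.810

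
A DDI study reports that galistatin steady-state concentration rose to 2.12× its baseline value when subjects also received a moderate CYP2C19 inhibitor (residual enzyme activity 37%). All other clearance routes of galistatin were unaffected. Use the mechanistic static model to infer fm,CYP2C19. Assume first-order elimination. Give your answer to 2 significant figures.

CL'/CL = 1 / 2.12 = 0.4717
0.37·fm + (1 − fm) = 0.4717
fm = (0.4717 − 1) / (0.37 − 1) = 0.84

0.84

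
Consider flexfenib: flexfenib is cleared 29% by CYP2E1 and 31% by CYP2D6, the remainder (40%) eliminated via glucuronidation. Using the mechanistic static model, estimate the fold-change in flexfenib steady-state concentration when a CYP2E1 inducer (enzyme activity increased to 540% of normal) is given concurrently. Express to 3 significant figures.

The CYP2E1 pathway (29% of clearance) is boosted to 5.4× activity: 0.29 × 5.4 = 1.566.
CYP2D6 (31%) and the residual 40% are unaffected.
Relative clearance = 1.566 + 0.31 + 0.4 = 2.276.
Steady-state concentration ratio = CL_old/CL_new = 1 / 2.276 = 0.439.

0.439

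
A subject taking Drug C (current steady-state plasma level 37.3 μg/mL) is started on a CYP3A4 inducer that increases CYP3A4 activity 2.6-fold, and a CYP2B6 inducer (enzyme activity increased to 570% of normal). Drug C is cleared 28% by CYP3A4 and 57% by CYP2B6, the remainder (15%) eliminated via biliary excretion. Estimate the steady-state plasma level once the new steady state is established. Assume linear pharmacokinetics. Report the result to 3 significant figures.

9.04 μg/mL

CYP3A4: 0.28 × 2.6 = 0.728
CYP2B6: 0.57 × 5.7 = 3.249
Other: 0.15 (unchanged)
New clearance relative to baseline: 0.728 + 3.249 + 0.15 = 4.127.
New steady-state plasma level = 37.3 / 4.127 = 9.04 μg/mL (concentration scales inversely with clearance).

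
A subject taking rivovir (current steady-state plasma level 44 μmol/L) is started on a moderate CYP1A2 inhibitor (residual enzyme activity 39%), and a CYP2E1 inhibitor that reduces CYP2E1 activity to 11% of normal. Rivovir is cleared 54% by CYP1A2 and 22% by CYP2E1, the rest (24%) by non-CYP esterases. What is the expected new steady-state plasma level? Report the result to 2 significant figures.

93 μmol/L

The CYP1A2 pathway (54% of clearance) falls to 0.39× activity: 0.54 × 0.39 = 0.2106.
The CYP2E1 pathway (22% of clearance) falls to 0.11× activity: 0.22 × 0.11 = 0.0242.
Non-CYP routes (24%) are unchanged.
CL_new/CL_old = 0.2106 + 0.0242 + 0.24 = 0.4748.
Steady-state plasma level ∝ 1/CL: new value = 44 / 0.4748 = 93 μmol/L.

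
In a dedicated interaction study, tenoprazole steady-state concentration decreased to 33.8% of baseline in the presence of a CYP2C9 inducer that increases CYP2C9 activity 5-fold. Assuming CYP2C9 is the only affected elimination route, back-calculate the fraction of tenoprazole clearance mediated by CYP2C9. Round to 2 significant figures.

CL'/CL = 1 / 0.338 = 2.959
5·fm + (1 − fm) = 2.959
fm = (2.959 − 1) / (5 − 1) = 0.49

0.49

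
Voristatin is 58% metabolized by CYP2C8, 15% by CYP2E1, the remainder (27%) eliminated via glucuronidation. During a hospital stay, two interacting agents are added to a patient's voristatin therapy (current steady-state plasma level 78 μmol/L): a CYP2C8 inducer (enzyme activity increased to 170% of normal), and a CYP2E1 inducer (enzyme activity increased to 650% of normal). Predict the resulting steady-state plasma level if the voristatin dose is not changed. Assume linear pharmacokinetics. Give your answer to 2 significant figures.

The CYP2C8 pathway (58% of clearance) increases to 1.7× activity: 0.58 × 1.7 = 0.986.
The CYP2E1 pathway (15% of clearance) rises to 6.5× activity: 0.15 × 6.5 = 0.975.
Non-CYP routes (27%) are unchanged.
Relative clearance = 0.986 + 0.975 + 0.27 = 2.231.
Dividing the baseline by the relative clearance: 78 / 2.231 = 35 μmol/L.

35 μmol/L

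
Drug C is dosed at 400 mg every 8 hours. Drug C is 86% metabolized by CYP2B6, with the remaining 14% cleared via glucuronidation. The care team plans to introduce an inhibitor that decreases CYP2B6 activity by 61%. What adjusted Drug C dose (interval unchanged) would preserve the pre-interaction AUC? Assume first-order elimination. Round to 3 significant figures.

CYP2B6: 0.86 × 0.39 = 0.3354
Other: 0.14 (unchanged)
Relative clearance = 0.3354 + 0.14 = 0.4754.
Css,avg = (dose rate)/CL, so holding Css fixed requires dose ∝ CL: 400 × 0.4754 = 190 mg.

190 mg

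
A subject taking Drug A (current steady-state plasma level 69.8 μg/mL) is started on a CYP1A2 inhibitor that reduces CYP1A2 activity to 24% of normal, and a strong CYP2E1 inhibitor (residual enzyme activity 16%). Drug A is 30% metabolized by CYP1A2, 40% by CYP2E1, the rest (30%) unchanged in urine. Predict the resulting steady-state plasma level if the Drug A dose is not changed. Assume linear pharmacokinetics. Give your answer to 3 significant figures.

160 μg/mL

The CYP1A2 pathway (30% of clearance) falls to 0.24× activity: 0.3 × 0.24 = 0.072.
The CYP2E1 pathway (40% of clearance) drops to 0.16× activity: 0.4 × 0.16 = 0.064.
The remaining 30% of clearance is unaffected.
Relative clearance = 0.072 + 0.064 + 0.3 = 0.436.
New steady-state plasma level = 69.8 / 0.436 = 160 μg/mL (concentration scales inversely with clearance).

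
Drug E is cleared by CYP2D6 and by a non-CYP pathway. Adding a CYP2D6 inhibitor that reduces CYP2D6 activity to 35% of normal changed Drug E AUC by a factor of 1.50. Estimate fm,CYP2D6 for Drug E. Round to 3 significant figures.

CL'/CL = 1 / 1.50 = 0.6667
0.35·fm + (1 − fm) = 0.6667
fm = (0.6667 − 1) / (0.35 − 1) = 0.513

0.513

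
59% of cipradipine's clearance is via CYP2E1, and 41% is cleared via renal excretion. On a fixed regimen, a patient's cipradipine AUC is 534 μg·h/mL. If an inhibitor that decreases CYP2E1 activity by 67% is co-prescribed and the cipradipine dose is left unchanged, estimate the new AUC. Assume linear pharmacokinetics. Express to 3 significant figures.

CYP2E1: 0.59 × 0.33 = 0.1947
Other: 0.41 (unchanged)
CL_new/CL_old = 0.1947 + 0.41 = 0.6047.
New AUC = baseline ÷ relative clearance = 534 / 0.6047 = 883 μg·h/mL.

883 μg·h/mL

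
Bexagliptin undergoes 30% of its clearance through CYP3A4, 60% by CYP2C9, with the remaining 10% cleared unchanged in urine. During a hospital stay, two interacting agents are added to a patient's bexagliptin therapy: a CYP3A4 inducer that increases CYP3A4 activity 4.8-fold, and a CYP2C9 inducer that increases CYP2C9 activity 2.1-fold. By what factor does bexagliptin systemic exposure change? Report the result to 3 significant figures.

0.357

CYP3A4: 0.3 × 4.8 = 1.44
CYP2C9: 0.6 × 2.1 = 1.26
Other: 0.1 (unchanged)
CL_new/CL_old = 1.44 + 1.26 + 0.1 = 2.8.
Because systemic exposure varies inversely with clearance, the combined effect is 1 / 2.8 = 0.357.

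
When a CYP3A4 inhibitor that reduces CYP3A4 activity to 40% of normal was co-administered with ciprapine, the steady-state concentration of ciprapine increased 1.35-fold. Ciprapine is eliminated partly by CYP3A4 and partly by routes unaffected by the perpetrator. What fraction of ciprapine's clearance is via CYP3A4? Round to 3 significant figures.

0.432

Call the CYP3A4 fraction fm. After the interaction, CL_new/CL_old = fm × 0.4 + (1 − fm).
Steady-state concentration ratio = 1 / (new CL fraction), so new CL fraction = 1 / 1.35 = 0.7407.
fm × 0.4 + 1 − fm = 0.7407  ⇒  fm × (0.4 − 1) = −0.2593  ⇒  fm = 0.432.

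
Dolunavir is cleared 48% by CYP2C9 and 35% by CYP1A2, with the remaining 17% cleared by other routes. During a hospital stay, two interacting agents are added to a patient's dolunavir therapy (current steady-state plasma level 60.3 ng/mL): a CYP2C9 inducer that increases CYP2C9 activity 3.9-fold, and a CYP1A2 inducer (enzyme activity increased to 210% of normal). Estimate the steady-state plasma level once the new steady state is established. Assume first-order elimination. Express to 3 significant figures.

21.7 ng/mL

CYP2C9: 0.48 × 3.9 = 1.872
CYP1A2: 0.35 × 2.1 = 0.735
Other: 0.17 (unchanged)
Relative clearance = 1.872 + 0.735 + 0.17 = 2.777.
New steady-state plasma level = 60.3 / 2.777 = 21.7 ng/mL (concentration scales inversely with clearance).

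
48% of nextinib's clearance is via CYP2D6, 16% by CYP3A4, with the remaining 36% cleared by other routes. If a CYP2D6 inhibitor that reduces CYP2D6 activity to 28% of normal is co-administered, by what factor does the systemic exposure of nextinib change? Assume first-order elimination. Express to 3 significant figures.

1.53

The CYP2D6 pathway (48% of clearance) drops to 0.28× activity: 0.48 × 0.28 = 0.1344.
CYP3A4 (16%) and the residual 36% are unaffected.
Relative clearance = 0.1344 + 0.16 + 0.36 = 0.6544.
Systemic exposure ratio = CL_old/CL_new = 1 / 0.6544 = 1.53.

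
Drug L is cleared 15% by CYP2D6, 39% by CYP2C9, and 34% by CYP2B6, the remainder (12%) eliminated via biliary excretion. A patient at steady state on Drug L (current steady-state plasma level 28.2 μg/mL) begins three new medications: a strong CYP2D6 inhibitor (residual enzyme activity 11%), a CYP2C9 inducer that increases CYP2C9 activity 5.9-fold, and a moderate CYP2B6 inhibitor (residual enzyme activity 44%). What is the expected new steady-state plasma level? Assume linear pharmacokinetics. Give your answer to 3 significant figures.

The CYP2D6 pathway (15% of clearance) is reduced to 0.11× activity: 0.15 × 0.11 = 0.0165.
The CYP2C9 pathway (39% of clearance) increases to 5.9× activity: 0.39 × 5.9 = 2.301.
The CYP2B6 pathway (34% of clearance) is reduced to 0.44× activity: 0.34 × 0.44 = 0.1496.
The remaining 12% of clearance is unaffected.
New clearance relative to baseline: 0.0165 + 2.301 + 0.1496 + 0.12 = 2.5871.
New steady-state plasma level = 28.2 / 2.5871 = 10.9 μg/mL (concentration scales inversely with clearance).

10.9 μg/mL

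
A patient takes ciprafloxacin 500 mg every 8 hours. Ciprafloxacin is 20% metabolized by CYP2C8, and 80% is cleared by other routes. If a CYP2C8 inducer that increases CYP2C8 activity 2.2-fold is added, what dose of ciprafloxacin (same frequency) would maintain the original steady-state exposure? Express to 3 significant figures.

The CYP2C8 pathway (20% of clearance) is boosted to 2.2× activity: 0.2 × 2.2 = 0.44.
The remaining 80% of clearance is unaffected.
Relative clearance = 0.44 + 0.8 = 1.24.
To maintain the same steady-state level, dose must scale with clearance: new dose = 500 × 1.24 = 620 mg.

620 mg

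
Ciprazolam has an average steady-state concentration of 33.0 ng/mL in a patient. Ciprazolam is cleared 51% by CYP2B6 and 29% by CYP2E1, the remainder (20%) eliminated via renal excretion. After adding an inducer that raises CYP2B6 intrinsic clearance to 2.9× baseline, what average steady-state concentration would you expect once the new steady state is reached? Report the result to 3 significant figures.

16.8 ng/mL

The CYP2B6 pathway (51% of clearance) rises to 2.9× activity: 0.51 × 2.9 = 1.479.
CYP2E1 (29%) and the residual 20% are unaffected.
Relative clearance = 1.479 + 0.29 + 0.2 = 1.969.
Average steady-state concentration ∝ 1/CL, so new value = 33.0 / 1.969 = 16.8 ng/mL.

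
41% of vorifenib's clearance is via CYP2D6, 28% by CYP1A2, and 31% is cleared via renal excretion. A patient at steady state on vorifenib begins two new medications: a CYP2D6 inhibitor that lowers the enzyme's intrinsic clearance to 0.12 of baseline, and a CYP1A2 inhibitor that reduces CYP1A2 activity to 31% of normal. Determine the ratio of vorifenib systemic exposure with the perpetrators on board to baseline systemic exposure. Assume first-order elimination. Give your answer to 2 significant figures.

2.2

The CYP2D6 pathway (41% of clearance) falls to 0.12× activity: 0.41 × 0.12 = 0.0492.
The CYP1A2 pathway (28% of clearance) drops to 0.31× activity: 0.28 × 0.31 = 0.0868.
Non-CYP routes (31%) are unchanged.
New clearance relative to baseline: 0.0492 + 0.0868 + 0.31 = 0.446.
Because systemic exposure varies inversely with clearance, the combined effect is 1 / 0.446 = 2.2.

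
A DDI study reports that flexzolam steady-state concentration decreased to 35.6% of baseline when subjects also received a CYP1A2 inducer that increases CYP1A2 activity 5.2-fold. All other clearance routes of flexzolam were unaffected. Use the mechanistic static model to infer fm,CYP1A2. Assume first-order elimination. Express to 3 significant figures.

CL'/CL = 1 / 0.356 = 2.809
5.2·fm + (1 − fm) = 2.809
fm = (2.809 − 1) / (5.2 − 1) = 0.431

0.431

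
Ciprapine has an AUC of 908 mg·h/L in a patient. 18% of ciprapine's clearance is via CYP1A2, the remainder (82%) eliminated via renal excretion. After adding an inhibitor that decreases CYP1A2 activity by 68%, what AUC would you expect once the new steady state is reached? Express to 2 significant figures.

1.0 × 10³ mg·h/L

The CYP1A2 pathway (18% of clearance) drops to 0.32× activity: 0.18 × 0.32 = 0.0576.
Non-CYP routes (82%) are unchanged.
Relative clearance = 0.0576 + 0.82 = 0.8776.
New AUC = baseline ÷ relative clearance = 908 / 0.8776 = 1.0 × 10³ mg·h/L.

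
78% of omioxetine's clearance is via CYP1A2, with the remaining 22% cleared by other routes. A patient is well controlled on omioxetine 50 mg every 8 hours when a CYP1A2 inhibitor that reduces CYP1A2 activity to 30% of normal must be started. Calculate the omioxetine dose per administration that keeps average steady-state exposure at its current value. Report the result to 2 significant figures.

23 mg

CYP1A2: 0.78 × 0.3 = 0.234
Other: 0.22 (unchanged)
CL_new/CL_old = 0.234 + 0.22 = 0.454.
To maintain the same steady-state level, dose must scale with clearance: new dose = 50 × 0.454 = 23 mg.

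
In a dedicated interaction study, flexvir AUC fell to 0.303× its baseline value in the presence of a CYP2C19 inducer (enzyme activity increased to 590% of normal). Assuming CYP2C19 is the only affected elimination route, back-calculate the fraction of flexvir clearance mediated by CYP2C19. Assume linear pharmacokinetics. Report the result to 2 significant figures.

0.47

CL'/CL = 1 / 0.303 = 3.3
5.9·fm + (1 − fm) = 3.3
fm = (3.3 − 1) / (5.9 − 1) = 0.47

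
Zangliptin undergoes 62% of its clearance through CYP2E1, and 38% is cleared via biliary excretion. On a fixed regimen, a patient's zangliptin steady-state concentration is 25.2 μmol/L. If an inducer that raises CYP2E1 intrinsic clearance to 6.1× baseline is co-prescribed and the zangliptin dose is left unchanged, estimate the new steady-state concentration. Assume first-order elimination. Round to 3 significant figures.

6.05 μmol/L

CYP2E1: 0.62 × 6.1 = 3.782
Other: 0.38 (unchanged)
CL_new/CL_old = 3.782 + 0.38 = 4.162.
Steady-state concentration ∝ 1/CL, so new value = 25.2 / 4.162 = 6.05 μmol/L.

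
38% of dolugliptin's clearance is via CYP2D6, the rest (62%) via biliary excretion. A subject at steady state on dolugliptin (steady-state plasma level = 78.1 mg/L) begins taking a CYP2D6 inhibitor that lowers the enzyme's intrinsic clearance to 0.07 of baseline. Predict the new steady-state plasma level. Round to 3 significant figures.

The CYP2D6 pathway (38% of clearance) is reduced to 0.07× activity: 0.38 × 0.07 = 0.0266.
Non-CYP routes (62%) are unchanged.
CL_new/CL_old = 0.0266 + 0.62 = 0.6466.
New steady-state plasma level = baseline ÷ relative clearance = 78.1 / 0.6466 = 121 mg/L.

121 mg/L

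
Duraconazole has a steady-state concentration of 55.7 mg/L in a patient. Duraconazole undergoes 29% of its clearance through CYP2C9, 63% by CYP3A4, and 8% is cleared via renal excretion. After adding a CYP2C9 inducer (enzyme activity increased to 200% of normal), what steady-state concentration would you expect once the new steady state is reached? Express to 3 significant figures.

The CYP2C9 pathway (29% of clearance) increases to 2× activity: 0.29 × 2 = 0.58.
CYP3A4 (63%) and the residual 8% are unaffected.
Relative clearance = 0.58 + 0.63 + 0.08 = 1.29.
With dosing unchanged, steady-state concentration scales as 1/CL: 55.7 / 1.29 = 43.2 mg/L.

43.2 mg/L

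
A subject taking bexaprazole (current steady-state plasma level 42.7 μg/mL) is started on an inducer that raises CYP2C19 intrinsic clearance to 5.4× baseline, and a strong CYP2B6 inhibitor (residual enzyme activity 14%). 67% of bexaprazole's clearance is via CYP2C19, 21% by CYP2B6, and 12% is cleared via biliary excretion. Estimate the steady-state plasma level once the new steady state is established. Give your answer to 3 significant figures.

The CYP2C19 pathway (67% of clearance) increases to 5.4× activity: 0.67 × 5.4 = 3.618.
The CYP2B6 pathway (21% of clearance) falls to 0.14× activity: 0.21 × 0.14 = 0.0294.
The remaining 12% of clearance is unaffected.
Relative clearance = 3.618 + 0.0294 + 0.12 = 3.7674.
Steady-state plasma level ∝ 1/CL: new value = 42.7 / 3.7674 = 11.3 μg/mL.

11.3 μg/mL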